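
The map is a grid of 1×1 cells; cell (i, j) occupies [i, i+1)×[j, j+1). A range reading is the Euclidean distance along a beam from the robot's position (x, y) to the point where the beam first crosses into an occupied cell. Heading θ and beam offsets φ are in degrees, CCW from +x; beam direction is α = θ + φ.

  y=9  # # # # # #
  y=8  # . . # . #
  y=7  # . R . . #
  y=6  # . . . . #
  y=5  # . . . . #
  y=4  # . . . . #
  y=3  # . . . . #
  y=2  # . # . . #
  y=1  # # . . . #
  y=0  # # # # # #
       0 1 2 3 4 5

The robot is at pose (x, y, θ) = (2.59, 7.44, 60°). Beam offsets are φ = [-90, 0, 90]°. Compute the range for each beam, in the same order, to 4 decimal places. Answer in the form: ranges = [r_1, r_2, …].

beam 1: φ=-90°, α=330°
  d=(0.8660,-0.5000)  start (2,7)  tX=0.4734 tY=0.8800  stride 1/|dx|=1.1547 1/|dy|=2.0000
    cross x-line → (3,7), t=0.4734
    cross y-line → (3,6), t=0.8800
    cross x-line → (4,6), t=1.6281
    cross x-line → (5,6), t=2.7828 (wall)
  → r_1 = 2.7828
beam 2: φ=0°, α=60°
  d=(0.5000,0.8660)  start (2,7)  tX=0.8200 tY=0.6466  stride 1/|dx|=2.0000 1/|dy|=1.1547
    cross y-line → (2,8), t=0.6466
    cross x-line → (3,8), t=0.8200 (wall)
  → r_2 = 0.8200
beam 3: φ=90°, α=150°
  d=(-0.8660,0.5000)  start (2,7)  tX=0.6813 tY=1.1200  stride 1/|dx|=1.1547 1/|dy|=2.0000
    cross x-line → (1,7), t=0.6813
    cross y-line → (1,8), t=1.1200
    cross x-line → (0,8), t=1.8360 (wall)
  → r_3 = 1.8360

ranges = [2.7828, 0.8200, 1.8360]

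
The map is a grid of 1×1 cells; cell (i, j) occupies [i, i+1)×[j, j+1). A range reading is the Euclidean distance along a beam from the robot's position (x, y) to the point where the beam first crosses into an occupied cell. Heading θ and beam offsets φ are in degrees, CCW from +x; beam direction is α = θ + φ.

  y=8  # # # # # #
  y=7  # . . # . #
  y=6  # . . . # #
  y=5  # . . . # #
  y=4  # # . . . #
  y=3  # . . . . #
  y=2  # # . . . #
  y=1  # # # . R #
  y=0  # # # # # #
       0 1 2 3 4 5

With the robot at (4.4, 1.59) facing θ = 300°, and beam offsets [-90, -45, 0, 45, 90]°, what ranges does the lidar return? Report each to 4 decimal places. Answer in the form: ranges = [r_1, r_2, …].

beam 1: φ=-90°, α=210°
  dir = (cos 210°, sin 210°) = (-0.8660, -0.5000); from cell (4,1)
  next x-line at t=0.4619, next y-line at t=1.1800; Δt_x=1.1547, Δt_y=2.0000
    x: enter (3,1) at t=0.4619
    y: enter (3,0) at t=1.1800 ← occupied
  → r_1 = 1.1800
beam 2: φ=-45°, α=255°
  dir = (cos 255°, sin 255°) = (-0.2588, -0.9659); from cell (4,1)
  next x-line at t=1.5455, next y-line at t=0.6108; Δt_x=3.8637, Δt_y=1.0353
    y: enter (4,0) at t=0.6108 ← occupied
  → r_2 = 0.6108
beam 3: φ=0°, α=300°
  dir = (cos 300°, sin 300°) = (0.5000, -0.8660); from cell (4,1)
  next x-line at t=1.2000, next y-line at t=0.6813; Δt_x=2.0000, Δt_y=1.1547
    y: enter (4,0) at t=0.6813 ← occupied
  → r_3 = 0.6813
beam 4: φ=45°, α=345°
  dir = (cos 345°, sin 345°) = (0.9659, -0.2588); from cell (4,1)
  next x-line at t=0.6212, next y-line at t=2.2796; Δt_x=1.0353, Δt_y=3.8637
    x: enter (5,1) at t=0.6212 ← occupied
  → r_4 = 0.6212
beam 5: φ=90°, α=30°
  dir = (cos 30°, sin 30°) = (0.8660, 0.5000); from cell (4,1)
  next x-line at t=0.6928, next y-line at t=0.8200; Δt_x=1.1547, Δt_y=2.0000
    x: enter (5,1) at t=0.6928 ← occupied
  → r_5 = 0.6928

ranges = [1.1800, 0.6108, 0.6813, 0.6212, 0.6928]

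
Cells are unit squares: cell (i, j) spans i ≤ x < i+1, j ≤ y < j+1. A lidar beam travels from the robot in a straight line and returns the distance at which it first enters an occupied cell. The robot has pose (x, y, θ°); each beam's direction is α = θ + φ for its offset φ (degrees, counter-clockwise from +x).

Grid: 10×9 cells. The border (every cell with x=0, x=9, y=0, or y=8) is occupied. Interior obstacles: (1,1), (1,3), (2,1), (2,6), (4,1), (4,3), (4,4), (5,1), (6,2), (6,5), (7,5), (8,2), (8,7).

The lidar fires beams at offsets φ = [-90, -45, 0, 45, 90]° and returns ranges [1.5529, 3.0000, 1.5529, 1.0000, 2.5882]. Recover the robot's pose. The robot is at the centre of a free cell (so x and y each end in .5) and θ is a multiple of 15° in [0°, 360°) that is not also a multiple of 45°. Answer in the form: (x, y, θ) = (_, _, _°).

The pose lattice has 43·16 = 688 candidates. Test each by forward raycasting.
  (7.5, 4.5, 210°): beam 1 = 0.5774 ≠ 1.5529 ✗
  (6.5, 6.5, 120°): beam 1 = 1.7321 ≠ 1.5529 ✗
  (1.5, 6.5, 300°): beam 1 = 0.5774 ≠ 1.5529 ✗
  (5.5, 5.5, 150°): beam 1 = 2.8868 ≠ 1.5529 ✗
  …
  (2.5, 4.5, 165°): r_1=1.5529, r_2=3.0000, r_3=1.5529, r_4=1.0000, r_5=2.5882 — all match ✓
Only this pose fits every beam.

(x, y, θ) = (2.5, 4.5, 165°)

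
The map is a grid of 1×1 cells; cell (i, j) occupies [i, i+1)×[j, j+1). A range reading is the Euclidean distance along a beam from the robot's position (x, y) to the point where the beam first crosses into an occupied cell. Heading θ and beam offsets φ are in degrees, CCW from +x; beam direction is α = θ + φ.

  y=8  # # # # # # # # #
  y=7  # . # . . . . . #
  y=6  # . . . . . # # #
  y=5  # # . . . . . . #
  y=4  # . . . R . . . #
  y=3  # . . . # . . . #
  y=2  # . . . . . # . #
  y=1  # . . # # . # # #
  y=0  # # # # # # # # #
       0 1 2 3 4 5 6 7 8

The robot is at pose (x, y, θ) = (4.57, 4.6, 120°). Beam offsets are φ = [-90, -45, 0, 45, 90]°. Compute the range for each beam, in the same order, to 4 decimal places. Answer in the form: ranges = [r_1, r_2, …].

beam 1: φ=-90°, α=30°
  direction (0.8660, 0.5000); cell (4,4); t to first gridline: x 0.4965, y 0.8000 (then +1.1547 / +2.0000)
    (5,4) via x @ 0.4965
    (5,5) via y @ 0.8000
    (6,5) via x @ 1.6512
    (6,6) via y @ 2.8000  # hit
  → r_1 = 2.8000
beam 2: φ=-45°, α=75°
  direction (0.2588, 0.9659); cell (4,4); t to first gridline: x 1.6614, y 0.4141 (then +3.8637 / +1.0353)
    (4,5) via y @ 0.4141
    (4,6) via y @ 1.4494
    (5,6) via x @ 1.6614
    (5,7) via y @ 2.4847
    (5,8) via y @ 3.5199  # hit
  → r_2 = 3.5199
beam 3: φ=0°, α=120°
  direction (-0.5000, 0.8660); cell (4,4); t to first gridline: x 1.1400, y 0.4619 (then +2.0000 / +1.1547)
    (4,5) via y @ 0.4619
    (3,5) via x @ 1.1400
    (3,6) via y @ 1.6166
    (3,7) via y @ 2.7713
    (2,7) via x @ 3.1400  # hit
  → r_3 = 3.1400
beam 4: φ=45°, α=165°
  direction (-0.9659, 0.2588); cell (4,4); t to first gridline: x 0.5901, y 1.5455 (then +1.0353 / +3.8637)
    (3,4) via x @ 0.5901
    (3,5) via y @ 1.5455
    (2,5) via x @ 1.6254
    (1,5) via x @ 2.6607  # hit
  → r_4 = 2.6607
beam 5: φ=90°, α=210°
  direction (-0.8660, -0.5000); cell (4,4); t to first gridline: x 0.6582, y 1.2000 (then +1.1547 / +2.0000)
    (3,4) via x @ 0.6582
    (3,3) via y @ 1.2000
    (2,3) via x @ 1.8129
    (1,3) via x @ 2.9676
    (1,2) via y @ 3.2000
    (0,2) via x @ 4.1223  # hit
  → r_5 = 4.1223

ranges = [2.8000, 3.5199, 3.1400, 2.6607, 4.1223]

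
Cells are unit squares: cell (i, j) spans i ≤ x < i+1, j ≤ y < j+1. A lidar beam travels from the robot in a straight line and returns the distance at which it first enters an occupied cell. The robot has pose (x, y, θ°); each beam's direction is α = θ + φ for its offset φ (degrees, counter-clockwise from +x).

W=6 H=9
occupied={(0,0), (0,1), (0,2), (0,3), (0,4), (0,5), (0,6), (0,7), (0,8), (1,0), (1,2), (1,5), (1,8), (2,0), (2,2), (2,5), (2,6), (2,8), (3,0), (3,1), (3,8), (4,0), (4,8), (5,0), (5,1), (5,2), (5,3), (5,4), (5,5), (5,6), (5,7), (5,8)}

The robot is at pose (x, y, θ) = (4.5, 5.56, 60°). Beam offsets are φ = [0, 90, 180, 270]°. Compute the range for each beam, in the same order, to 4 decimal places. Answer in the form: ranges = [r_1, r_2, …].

ranges = [1.0000, 1.7321, 3.0000, 0.5774]

beam 1: φ=0°, α=60°
  d=(0.5000,0.8660)  start (4,5)  tX=1.0000 tY=0.5081  stride 1/|dx|=2.0000 1/|dy|=1.1547
    cross y-line → (4,6), t=0.5081
    cross x-line → (5,6), t=1.0000 (wall)
  → r_1 = 1.0000
beam 2: φ=90°, α=150°
  d=(-0.8660,0.5000)  start (4,5)  tX=0.5774 tY=0.8800  stride 1/|dx|=1.1547 1/|dy|=2.0000
    cross x-line → (3,5), t=0.5774
    cross y-line → (3,6), t=0.8800
    cross x-line → (2,6), t=1.7321 (wall)
  → r_2 = 1.7321
beam 3: φ=180°, α=240°
  d=(-0.5000,-0.8660)  start (4,5)  tX=1.0000 tY=0.6466  stride 1/|dx|=2.0000 1/|dy|=1.1547
    cross y-line → (4,4), t=0.6466
    cross x-line → (3,4), t=1.0000
    cross y-line → (3,3), t=1.8013
    cross y-line → (3,2), t=2.9560
    cross x-line → (2,2), t=3.0000 (wall)
  → r_3 = 3.0000
beam 4: φ=270°, α=330°
  d=(0.8660,-0.5000)  start (4,5)  tX=0.5774 tY=1.1200  stride 1/|dx|=1.1547 1/|dy|=2.0000
    cross x-line → (5,5), t=0.5774 (wall)
  → r_4 = 0.5774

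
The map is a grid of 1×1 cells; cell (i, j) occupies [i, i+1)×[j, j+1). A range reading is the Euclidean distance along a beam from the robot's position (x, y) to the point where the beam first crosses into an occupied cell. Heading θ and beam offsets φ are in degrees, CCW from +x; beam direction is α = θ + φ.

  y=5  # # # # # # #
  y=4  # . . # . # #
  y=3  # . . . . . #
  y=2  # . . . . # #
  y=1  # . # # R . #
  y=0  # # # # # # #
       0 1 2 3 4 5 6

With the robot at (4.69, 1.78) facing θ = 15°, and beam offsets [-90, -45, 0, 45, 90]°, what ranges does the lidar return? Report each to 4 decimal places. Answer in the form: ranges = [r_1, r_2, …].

ranges = [0.8075, 1.5127, 0.8500, 0.6200, 2.6660]

beam 1: φ=-90°, α=285°
  d=(0.2588,-0.9659)  start (4,1)  tX=1.1977 tY=0.8075  stride 1/|dx|=3.8637 1/|dy|=1.0353
    cross y-line → (4,0), t=0.8075 (wall)
  → r_1 = 0.8075
beam 2: φ=-45°, α=330°
  d=(0.8660,-0.5000)  start (4,1)  tX=0.3580 tY=1.5600  stride 1/|dx|=1.1547 1/|dy|=2.0000
    cross x-line → (5,1), t=0.3580
    cross x-line → (6,1), t=1.5127 (wall)
  → r_2 = 1.5127
beam 3: φ=0°, α=15°
  d=(0.9659,0.2588)  start (4,1)  tX=0.3209 tY=0.8500  stride 1/|dx|=1.0353 1/|dy|=3.8637
    cross x-line → (5,1), t=0.3209
    cross y-line → (5,2), t=0.8500 (wall)
  → r_3 = 0.8500
beam 4: φ=45°, α=60°
  d=(0.5000,0.8660)  start (4,1)  tX=0.6200 tY=0.2540  stride 1/|dx|=2.0000 1/|dy|=1.1547
    cross y-line → (4,2), t=0.2540
    cross x-line → (5,2), t=0.6200 (wall)
  → r_4 = 0.6200
beam 5: φ=90°, α=105°
  d=(-0.2588,0.9659)  start (4,1)  tX=2.6660 tY=0.2278  stride 1/|dx|=3.8637 1/|dy|=1.0353
    cross y-line → (4,2), t=0.2278
    cross y-line → (4,3), t=1.2630
    cross y-line → (4,4), t=2.2983
    cross x-line → (3,4), t=2.6660 (wall)
  → r_5 = 2.6660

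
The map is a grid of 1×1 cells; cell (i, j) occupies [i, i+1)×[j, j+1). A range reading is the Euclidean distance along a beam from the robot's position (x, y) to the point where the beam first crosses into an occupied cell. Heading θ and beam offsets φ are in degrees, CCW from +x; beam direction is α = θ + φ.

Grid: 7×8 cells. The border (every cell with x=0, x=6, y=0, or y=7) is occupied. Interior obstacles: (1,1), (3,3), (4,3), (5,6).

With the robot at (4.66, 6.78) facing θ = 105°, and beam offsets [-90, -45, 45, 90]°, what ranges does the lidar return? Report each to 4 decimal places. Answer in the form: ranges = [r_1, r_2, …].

beam 1: φ=-90°, α=15°
  d=(0.9659,0.2588)  start (4,6)  tX=0.3520 tY=0.8500  stride 1/|dx|=1.0353 1/|dy|=3.8637
    cross x-line → (5,6), t=0.3520 (wall)
  → r_1 = 0.3520
beam 2: φ=-45°, α=60°
  d=(0.5000,0.8660)  start (4,6)  tX=0.6800 tY=0.2540  stride 1/|dx|=2.0000 1/|dy|=1.1547
    cross y-line → (4,7), t=0.2540 (wall)
  → r_2 = 0.2540
beam 3: φ=45°, α=150°
  d=(-0.8660,0.5000)  start (4,6)  tX=0.7621 tY=0.4400  stride 1/|dx|=1.1547 1/|dy|=2.0000
    cross y-line → (4,7), t=0.4400 (wall)
  → r_3 = 0.4400
beam 4: φ=90°, α=195°
  d=(-0.9659,-0.2588)  start (4,6)  tX=0.6833 tY=3.0137  stride 1/|dx|=1.0353 1/|dy|=3.8637
    cross x-line → (3,6), t=0.6833
    cross x-line → (2,6), t=1.7186
    cross x-line → (1,6), t=2.7538
    cross y-line → (1,5), t=3.0137
    cross x-line → (0,5), t=3.7891 (wall)
  → r_4 = 3.7891

ranges = [0.3520, 0.2540, 0.4400, 3.7891]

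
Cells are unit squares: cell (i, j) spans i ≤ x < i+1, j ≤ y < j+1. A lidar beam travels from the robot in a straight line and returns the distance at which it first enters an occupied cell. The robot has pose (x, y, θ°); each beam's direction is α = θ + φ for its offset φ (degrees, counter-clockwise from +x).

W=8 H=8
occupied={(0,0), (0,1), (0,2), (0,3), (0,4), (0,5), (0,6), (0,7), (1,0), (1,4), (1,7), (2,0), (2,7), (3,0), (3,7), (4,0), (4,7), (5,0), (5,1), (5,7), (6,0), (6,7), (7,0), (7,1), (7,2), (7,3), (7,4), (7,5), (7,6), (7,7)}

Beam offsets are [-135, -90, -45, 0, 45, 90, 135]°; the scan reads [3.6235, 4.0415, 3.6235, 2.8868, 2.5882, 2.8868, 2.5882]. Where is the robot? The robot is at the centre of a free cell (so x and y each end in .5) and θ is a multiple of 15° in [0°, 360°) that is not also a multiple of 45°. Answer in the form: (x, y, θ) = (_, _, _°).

(x, y, θ) = (4.5, 4.5, 300°)

Enumerate (i+0.5, j+0.5, θ) over the 34 free cells and 16 admissible headings. For each, cast all 7 beams and compare to the given ranges.
  (4.5, 2.5, 15°): beam 1 = 1.7321 ≠ 3.6235 ✗
  (4.5, 4.5, 120°): beam 1 = 2.5882 ≠ 3.6235 ✗
  (4.5, 6.5, 60°): beam 1 = 4.6587 ≠ 3.6235 ✗
  (5.5, 4.5, 255°): beam 1 = 2.8868 ≠ 3.6235 ✗
  …
  (4.5, 4.5, 300°): r_1=3.6235, r_2=4.0415, r_3=3.6235, r_4=2.8868, r_5=2.5882, r_6=2.8868, r_7=2.5882 — all match ✓
No second candidate reproduces the full scan.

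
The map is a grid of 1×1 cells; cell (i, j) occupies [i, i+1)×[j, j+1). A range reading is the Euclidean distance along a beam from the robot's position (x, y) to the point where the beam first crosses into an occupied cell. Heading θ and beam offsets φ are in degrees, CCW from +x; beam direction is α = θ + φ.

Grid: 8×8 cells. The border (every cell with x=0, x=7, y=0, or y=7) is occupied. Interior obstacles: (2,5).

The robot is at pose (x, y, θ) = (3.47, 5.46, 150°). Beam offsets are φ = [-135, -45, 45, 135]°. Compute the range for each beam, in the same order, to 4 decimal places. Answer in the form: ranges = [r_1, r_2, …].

beam 1: φ=-135°, α=15°
  cosα=0.9659 sinα=0.2588 | (3,5) | tMaxX 0.5487 tMaxY 2.0864 | tΔX 1.0353 tΔY 3.8637
    t=0.5487 [x] (4,5)
    t=1.5840 [x] (5,5)
    t=2.0864 [y] (5,6)
    t=2.6192 [x] (6,6)
    t=3.6545 [x] (7,6) — stop
  → r_1 = 3.6545
beam 2: φ=-45°, α=105°
  cosα=-0.2588 sinα=0.9659 | (3,5) | tMaxX 1.8159 tMaxY 0.5590 | tΔX 3.8637 tΔY 1.0353
    t=0.5590 [y] (3,6)
    t=1.5943 [y] (3,7) — stop
  → r_2 = 1.5943
beam 3: φ=45°, α=195°
  cosα=-0.9659 sinα=-0.2588 | (3,5) | tMaxX 0.4866 tMaxY 1.7773 | tΔX 1.0353 tΔY 3.8637
    t=0.4866 [x] (2,5) — stop
  → r_3 = 0.4866
beam 4: φ=135°, α=285°
  cosα=0.2588 sinα=-0.9659 | (3,5) | tMaxX 2.0478 tMaxY 0.4762 | tΔX 3.8637 tΔY 1.0353
    t=0.4762 [y] (3,4)
    t=1.5115 [y] (3,3)
    t=2.0478 [x] (4,3)
    t=2.5468 [y] (4,2)
    t=3.5821 [y] (4,1)
    t=4.6173 [y] (4,0) — stop
  → r_4 = 4.6173

ranges = [3.6545, 1.5943, 0.4866, 4.6173]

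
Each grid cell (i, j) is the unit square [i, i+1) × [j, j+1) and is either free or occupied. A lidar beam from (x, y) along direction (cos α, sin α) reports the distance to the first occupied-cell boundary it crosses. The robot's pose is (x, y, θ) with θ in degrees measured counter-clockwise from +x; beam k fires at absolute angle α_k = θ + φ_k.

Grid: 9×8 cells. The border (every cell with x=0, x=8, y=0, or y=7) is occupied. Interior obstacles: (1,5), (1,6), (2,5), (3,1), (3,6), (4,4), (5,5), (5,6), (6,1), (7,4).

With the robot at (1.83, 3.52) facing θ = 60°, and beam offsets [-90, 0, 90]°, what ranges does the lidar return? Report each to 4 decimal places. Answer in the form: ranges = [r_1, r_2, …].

ranges = [4.8151, 1.7090, 0.9584]

beam 1: φ=-90°, α=330°
  dir = (cos 330°, sin 330°) = (0.8660, -0.5000); from cell (1,3)
  next x-line at t=0.1963, next y-line at t=1.0400; Δt_x=1.1547, Δt_y=2.0000
    x: enter (2,3) at t=0.1963
    y: enter (2,2) at t=1.0400
    x: enter (3,2) at t=1.3510
    x: enter (4,2) at t=2.5057
    y: enter (4,1) at t=3.0400
    x: enter (5,1) at t=3.6604
    x: enter (6,1) at t=4.8151 ← occupied
  → r_1 = 4.8151
beam 2: φ=0°, α=60°
  dir = (cos 60°, sin 60°) = (0.5000, 0.8660); from cell (1,3)
  next x-line at t=0.3400, next y-line at t=0.5543; Δt_x=2.0000, Δt_y=1.1547
    x: enter (2,3) at t=0.3400
    y: enter (2,4) at t=0.5543
    y: enter (2,5) at t=1.7090 ← occupied
  → r_2 = 1.7090
beam 3: φ=90°, α=150°
  dir = (cos 150°, sin 150°) = (-0.8660, 0.5000); from cell (1,3)
  next x-line at t=0.9584, next y-line at t=0.9600; Δt_x=1.1547, Δt_y=2.0000
    x: enter (0,3) at t=0.9584 ← occupied
  → r_3 = 0.9584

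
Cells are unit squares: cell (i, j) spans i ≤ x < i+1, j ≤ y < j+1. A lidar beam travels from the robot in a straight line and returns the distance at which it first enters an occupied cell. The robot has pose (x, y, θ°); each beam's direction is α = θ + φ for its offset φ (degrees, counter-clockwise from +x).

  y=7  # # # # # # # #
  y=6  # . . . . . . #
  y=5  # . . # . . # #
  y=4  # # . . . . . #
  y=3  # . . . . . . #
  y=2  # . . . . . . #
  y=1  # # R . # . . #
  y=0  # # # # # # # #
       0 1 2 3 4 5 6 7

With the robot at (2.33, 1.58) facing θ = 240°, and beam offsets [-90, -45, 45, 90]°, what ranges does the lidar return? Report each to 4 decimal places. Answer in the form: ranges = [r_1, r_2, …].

beam 1: φ=-90°, α=150°
  d=(-0.8660,0.5000)  start (2,1)  tX=0.3811 tY=0.8400  stride 1/|dx|=1.1547 1/|dy|=2.0000
    cross x-line → (1,1), t=0.3811 (wall)
  → r_1 = 0.3811
beam 2: φ=-45°, α=195°
  d=(-0.9659,-0.2588)  start (2,1)  tX=0.3416 tY=2.2409  stride 1/|dx|=1.0353 1/|dy|=3.8637
    cross x-line → (1,1), t=0.3416 (wall)
  → r_2 = 0.3416
beam 3: φ=45°, α=285°
  d=(0.2588,-0.9659)  start (2,1)  tX=2.5887 tY=0.6005  stride 1/|dx|=3.8637 1/|dy|=1.0353
    cross y-line → (2,0), t=0.6005 (wall)
  → r_3 = 0.6005
beam 4: φ=90°, α=330°
  d=(0.8660,-0.5000)  start (2,1)  tX=0.7736 tY=1.1600  stride 1/|dx|=1.1547 1/|dy|=2.0000
    cross x-line → (3,1), t=0.7736
    cross y-line → (3,0), t=1.1600 (wall)
  → r_4 = 1.1600

ranges = [0.3811, 0.3416, 0.6005, 1.1600]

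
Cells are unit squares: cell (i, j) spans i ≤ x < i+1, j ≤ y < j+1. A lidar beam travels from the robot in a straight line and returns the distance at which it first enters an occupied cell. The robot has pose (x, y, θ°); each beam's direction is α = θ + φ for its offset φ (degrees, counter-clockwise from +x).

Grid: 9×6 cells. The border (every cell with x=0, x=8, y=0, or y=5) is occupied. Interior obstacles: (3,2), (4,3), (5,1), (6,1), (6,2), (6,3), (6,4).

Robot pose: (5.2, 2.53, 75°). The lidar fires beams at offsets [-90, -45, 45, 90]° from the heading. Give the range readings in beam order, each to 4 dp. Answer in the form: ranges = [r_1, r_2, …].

ranges = [0.8282, 0.9238, 0.5427, 1.2423]

beam 1: φ=-90°, α=345°
  dir = (cos 345°, sin 345°) = (0.9659, -0.2588); from cell (5,2)
  next x-line at t=0.8282, next y-line at t=2.0478; Δt_x=1.0353, Δt_y=3.8637
    x: enter (6,2) at t=0.8282 ← occupied
  → r_1 = 0.8282
beam 2: φ=-45°, α=30°
  dir = (cos 30°, sin 30°) = (0.8660, 0.5000); from cell (5,2)
  next x-line at t=0.9238, next y-line at t=0.9400; Δt_x=1.1547, Δt_y=2.0000
    x: enter (6,2) at t=0.9238 ← occupied
  → r_2 = 0.9238
beam 3: φ=45°, α=120°
  dir = (cos 120°, sin 120°) = (-0.5000, 0.8660); from cell (5,2)
  next x-line at t=0.4000, next y-line at t=0.5427; Δt_x=2.0000, Δt_y=1.1547
    x: enter (4,2) at t=0.4000
    y: enter (4,3) at t=0.5427 ← occupied
  → r_3 = 0.5427
beam 4: φ=90°, α=165°
  dir = (cos 165°, sin 165°) = (-0.9659, 0.2588); from cell (5,2)
  next x-line at t=0.2071, next y-line at t=1.8159; Δt_x=1.0353, Δt_y=3.8637
    x: enter (4,2) at t=0.2071
    x: enter (3,2) at t=1.2423 ← occupied
  → r_4 = 1.2423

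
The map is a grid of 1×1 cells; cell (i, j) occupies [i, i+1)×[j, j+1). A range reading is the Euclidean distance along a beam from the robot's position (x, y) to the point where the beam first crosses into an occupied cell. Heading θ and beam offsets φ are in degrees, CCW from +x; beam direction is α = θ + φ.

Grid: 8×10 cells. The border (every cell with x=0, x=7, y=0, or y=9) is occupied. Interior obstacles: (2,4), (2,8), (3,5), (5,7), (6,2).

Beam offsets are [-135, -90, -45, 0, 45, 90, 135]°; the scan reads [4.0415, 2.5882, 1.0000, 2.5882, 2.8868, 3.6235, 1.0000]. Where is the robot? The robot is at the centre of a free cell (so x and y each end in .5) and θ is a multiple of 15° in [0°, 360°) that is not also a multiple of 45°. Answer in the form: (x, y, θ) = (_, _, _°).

Candidates: 43 free-cell centres × 16 headings = 688 poses. Raycast each; keep the one whose scan matches to 4 dp.
  (1.5, 4.5, 330°): beam 1 = 0.5176 ≠ 4.0415 ✗
  (4.5, 8.5, 255°): beam 1 = 0.5774 ≠ 4.0415 ✗
  (3.5, 7.5, 105°): beam 2 = 1.5529 ≠ 2.5882 ✗
  (5.5, 6.5, 255°): beam 1 = 0.5774 ≠ 4.0415 ✗
  (1.5, 5.5, 195°): beam 1 = 2.8868 ≠ 4.0415 ✗
  …
  (4.5, 6.5, 75°): r_1=4.0415, r_2=2.5882, r_3=1.0000, r_4=2.5882, r_5=2.8868, r_6=3.6235, r_7=1.0000 — all match ✓
Only this pose fits every beam.

(x, y, θ) = (4.5, 6.5, 75°)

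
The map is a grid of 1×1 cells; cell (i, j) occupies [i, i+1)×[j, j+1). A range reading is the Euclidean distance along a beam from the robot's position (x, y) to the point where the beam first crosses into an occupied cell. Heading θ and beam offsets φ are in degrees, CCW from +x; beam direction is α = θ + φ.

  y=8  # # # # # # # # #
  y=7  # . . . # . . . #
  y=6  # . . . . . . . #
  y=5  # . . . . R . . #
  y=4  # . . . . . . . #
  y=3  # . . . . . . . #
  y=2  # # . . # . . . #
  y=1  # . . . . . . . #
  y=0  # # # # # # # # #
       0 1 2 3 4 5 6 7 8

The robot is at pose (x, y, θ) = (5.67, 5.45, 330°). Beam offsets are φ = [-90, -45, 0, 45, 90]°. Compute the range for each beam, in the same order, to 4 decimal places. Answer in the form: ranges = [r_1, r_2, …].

ranges = [2.8290, 4.6070, 2.6905, 2.4122, 2.9445]

beam 1: φ=-90°, α=240°
  d=(-0.5000,-0.8660)  start (5,5)  tX=1.3400 tY=0.5196  stride 1/|dx|=2.0000 1/|dy|=1.1547
    cross y-line → (5,4), t=0.5196
    cross x-line → (4,4), t=1.3400
    cross y-line → (4,3), t=1.6743
    cross y-line → (4,2), t=2.8290 (wall)
  → r_1 = 2.8290
beam 2: φ=-45°, α=285°
  d=(0.2588,-0.9659)  start (5,5)  tX=1.2750 tY=0.4659  stride 1/|dx|=3.8637 1/|dy|=1.0353
    cross y-line → (5,4), t=0.4659
    cross x-line → (6,4), t=1.2750
    cross y-line → (6,3), t=1.5012
    cross y-line → (6,2), t=2.5364
    cross y-line → (6,1), t=3.5717
    cross y-line → (6,0), t=4.6070 (wall)
  → r_2 = 4.6070
beam 3: φ=0°, α=330°
  d=(0.8660,-0.5000)  start (5,5)  tX=0.3811 tY=0.9000  stride 1/|dx|=1.1547 1/|dy|=2.0000
    cross x-line → (6,5), t=0.3811
    cross y-line → (6,4), t=0.9000
    cross x-line → (7,4), t=1.5358
    cross x-line → (8,4), t=2.6905 (wall)
  → r_3 = 2.6905
beam 4: φ=45°, α=15°
  d=(0.9659,0.2588)  start (5,5)  tX=0.3416 tY=2.1250  stride 1/|dx|=1.0353 1/|dy|=3.8637
    cross x-line → (6,5), t=0.3416
    cross x-line → (7,5), t=1.3769
    cross y-line → (7,6), t=2.1250
    cross x-line → (8,6), t=2.4122 (wall)
  → r_4 = 2.4122
beam 5: φ=90°, α=60°
  d=(0.5000,0.8660)  start (5,5)  tX=0.6600 tY=0.6351  stride 1/|dx|=2.0000 1/|dy|=1.1547
    cross y-line → (5,6), t=0.6351
    cross x-line → (6,6), t=0.6600
    cross y-line → (6,7), t=1.7898
    cross x-line → (7,7), t=2.6600
    cross y-line → (7,8), t=2.9445 (wall)
  → r_5 = 2.9445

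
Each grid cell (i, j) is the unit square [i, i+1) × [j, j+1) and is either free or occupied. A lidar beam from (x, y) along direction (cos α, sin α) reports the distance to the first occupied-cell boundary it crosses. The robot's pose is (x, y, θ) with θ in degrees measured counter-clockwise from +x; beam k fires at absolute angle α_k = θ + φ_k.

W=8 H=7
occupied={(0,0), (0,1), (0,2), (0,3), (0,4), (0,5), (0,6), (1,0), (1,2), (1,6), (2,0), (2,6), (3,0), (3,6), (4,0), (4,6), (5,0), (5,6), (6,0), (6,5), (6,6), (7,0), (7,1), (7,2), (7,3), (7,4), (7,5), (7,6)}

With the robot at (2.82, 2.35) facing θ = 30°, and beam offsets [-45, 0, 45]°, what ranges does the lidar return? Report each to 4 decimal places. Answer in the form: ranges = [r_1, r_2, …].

ranges = [4.3275, 4.8266, 3.7788]

beam 1: φ=-45°, α=345°
  cosα=0.9659 sinα=-0.2588 | (2,2) | tMaxX 0.1863 tMaxY 1.3523 | tΔX 1.0353 tΔY 3.8637
    t=0.1863 [x] (3,2)
    t=1.2216 [x] (4,2)
    t=1.3523 [y] (4,1)
    t=2.2569 [x] (5,1)
    t=3.2922 [x] (6,1)
    t=4.3275 [x] (7,1) — stop
  → r_1 = 4.3275
beam 2: φ=0°, α=30°
  cosα=0.8660 sinα=0.5000 | (2,2) | tMaxX 0.2078 tMaxY 1.3000 | tΔX 1.1547 tΔY 2.0000
    t=0.2078 [x] (3,2)
    t=1.3000 [y] (3,3)
    t=1.3625 [x] (4,3)
    t=2.5172 [x] (5,3)
    t=3.3000 [y] (5,4)
    t=3.6719 [x] (6,4)
    t=4.8266 [x] (7,4) — stop
  → r_2 = 4.8266
beam 3: φ=45°, α=75°
  cosα=0.2588 sinα=0.9659 | (2,2) | tMaxX 0.6955 tMaxY 0.6729 | tΔX 3.8637 tΔY 1.0353
    t=0.6729 [y] (2,3)
    t=0.6955 [x] (3,3)
    t=1.7082 [y] (3,4)
    t=2.7435 [y] (3,5)
    t=3.7788 [y] (3,6) — stop
  → r_3 = 3.7788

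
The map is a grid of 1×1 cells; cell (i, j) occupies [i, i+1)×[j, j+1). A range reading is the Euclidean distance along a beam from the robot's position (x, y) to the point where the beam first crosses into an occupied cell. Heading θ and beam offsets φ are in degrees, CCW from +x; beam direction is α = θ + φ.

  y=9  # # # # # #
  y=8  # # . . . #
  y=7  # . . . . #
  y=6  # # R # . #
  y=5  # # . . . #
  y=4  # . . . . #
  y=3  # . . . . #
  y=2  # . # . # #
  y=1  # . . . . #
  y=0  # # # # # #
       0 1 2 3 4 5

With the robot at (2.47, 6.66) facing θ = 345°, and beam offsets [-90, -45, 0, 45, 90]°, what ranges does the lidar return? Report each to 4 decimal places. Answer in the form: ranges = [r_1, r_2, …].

beam 1: φ=-90°, α=255°
  cosα=-0.2588 sinα=-0.9659 | (2,6) | tMaxX 1.8159 tMaxY 0.6833 | tΔX 3.8637 tΔY 1.0353
    t=0.6833 [y] (2,5)
    t=1.7186 [y] (2,4)
    t=1.8159 [x] (1,4)
    t=2.7538 [y] (1,3)
    t=3.7891 [y] (1,2)
    t=4.8244 [y] (1,1)
    t=5.6796 [x] (0,1) — stop
  → r_1 = 5.6796
beam 2: φ=-45°, α=300°
  cosα=0.5000 sinα=-0.8660 | (2,6) | tMaxX 1.0600 tMaxY 0.7621 | tΔX 2.0000 tΔY 1.1547
    t=0.7621 [y] (2,5)
    t=1.0600 [x] (3,5)
    t=1.9168 [y] (3,4)
    t=3.0600 [x] (4,4)
    t=3.0715 [y] (4,3)
    t=4.2262 [y] (4,2) — stop
  → r_2 = 4.2262
beam 3: φ=0°, α=345°
  cosα=0.9659 sinα=-0.2588 | (2,6) | tMaxX 0.5487 tMaxY 2.5500 | tΔX 1.0353 tΔY 3.8637
    t=0.5487 [x] (3,6) — stop
  → r_3 = 0.5487
beam 4: φ=45°, α=30°
  cosα=0.8660 sinα=0.5000 | (2,6) | tMaxX 0.6120 tMaxY 0.6800 | tΔX 1.1547 tΔY 2.0000
    t=0.6120 [x] (3,6) — stop
  → r_4 = 0.6120
beam 5: φ=90°, α=75°
  cosα=0.2588 sinα=0.9659 | (2,6) | tMaxX 2.0478 tMaxY 0.3520 | tΔX 3.8637 tΔY 1.0353
    t=0.3520 [y] (2,7)
    t=1.3873 [y] (2,8)
    t=2.0478 [x] (3,8)
    t=2.4225 [y] (3,9) — stop
  → r_5 = 2.4225

ranges = [5.6796, 4.2262, 0.5487, 0.6120, 2.4225]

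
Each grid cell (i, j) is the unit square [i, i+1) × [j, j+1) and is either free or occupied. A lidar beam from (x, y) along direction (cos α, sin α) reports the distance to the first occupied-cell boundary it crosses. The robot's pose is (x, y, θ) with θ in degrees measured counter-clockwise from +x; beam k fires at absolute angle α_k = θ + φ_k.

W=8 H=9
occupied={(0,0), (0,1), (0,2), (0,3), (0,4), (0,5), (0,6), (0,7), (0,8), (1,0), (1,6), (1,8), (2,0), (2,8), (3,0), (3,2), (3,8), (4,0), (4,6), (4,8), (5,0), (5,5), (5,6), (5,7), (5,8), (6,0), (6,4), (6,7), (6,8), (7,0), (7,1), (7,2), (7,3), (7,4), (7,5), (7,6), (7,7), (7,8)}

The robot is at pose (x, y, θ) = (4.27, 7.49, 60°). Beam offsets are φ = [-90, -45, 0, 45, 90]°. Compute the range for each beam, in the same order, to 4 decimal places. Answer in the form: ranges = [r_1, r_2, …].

beam 1: φ=-90°, α=330°
  cosα=0.8660 sinα=-0.5000 | (4,7) | tMaxX 0.8429 tMaxY 0.9800 | tΔX 1.1547 tΔY 2.0000
    t=0.8429 [x] (5,7) — stop
  → r_1 = 0.8429
beam 2: φ=-45°, α=15°
  cosα=0.9659 sinα=0.2588 | (4,7) | tMaxX 0.7558 tMaxY 1.9705 | tΔX 1.0353 tΔY 3.8637
    t=0.7558 [x] (5,7) — stop
  → r_2 = 0.7558
beam 3: φ=0°, α=60°
  cosα=0.5000 sinα=0.8660 | (4,7) | tMaxX 1.4600 tMaxY 0.5889 | tΔX 2.0000 tΔY 1.1547
    t=0.5889 [y] (4,8) — stop
  → r_3 = 0.5889
beam 4: φ=45°, α=105°
  cosα=-0.2588 sinα=0.9659 | (4,7) | tMaxX 1.0432 tMaxY 0.5280 | tΔX 3.8637 tΔY 1.0353
    t=0.5280 [y] (4,8) — stop
  → r_4 = 0.5280
beam 5: φ=90°, α=150°
  cosα=-0.8660 sinα=0.5000 | (4,7) | tMaxX 0.3118 tMaxY 1.0200 | tΔX 1.1547 tΔY 2.0000
    t=0.3118 [x] (3,7)
    t=1.0200 [y] (3,8) — stop
  → r_5 = 1.0200

ranges = [0.8429, 0.7558, 0.5889, 0.5280, 1.0200]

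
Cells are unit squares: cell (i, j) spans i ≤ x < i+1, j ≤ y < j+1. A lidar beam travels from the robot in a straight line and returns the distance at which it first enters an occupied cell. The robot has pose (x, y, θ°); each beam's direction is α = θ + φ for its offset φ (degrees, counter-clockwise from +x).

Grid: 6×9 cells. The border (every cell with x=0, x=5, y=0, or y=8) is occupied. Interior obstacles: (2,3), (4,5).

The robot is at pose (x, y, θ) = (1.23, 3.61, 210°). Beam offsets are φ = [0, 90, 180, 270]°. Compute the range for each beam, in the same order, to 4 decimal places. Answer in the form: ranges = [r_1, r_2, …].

ranges = [0.2656, 3.0138, 3.1985, 0.4600]

beam 1: φ=0°, α=210°
  direction (-0.8660, -0.5000); cell (1,3); t to first gridline: x 0.2656, y 1.2200 (then +1.1547 / +2.0000)
    (0,3) via x @ 0.2656  # hit
  → r_1 = 0.2656
beam 2: φ=90°, α=300°
  direction (0.5000, -0.8660); cell (1,3); t to first gridline: x 1.5400, y 0.7044 (then +2.0000 / +1.1547)
    (1,2) via y @ 0.7044
    (2,2) via x @ 1.5400
    (2,1) via y @ 1.8591
    (2,0) via y @ 3.0138  # hit
  → r_2 = 3.0138
beam 3: φ=180°, α=30°
  direction (0.8660, 0.5000); cell (1,3); t to first gridline: x 0.8891, y 0.7800 (then +1.1547 / +2.0000)
    (1,4) via y @ 0.7800
    (2,4) via x @ 0.8891
    (3,4) via x @ 2.0438
    (3,5) via y @ 2.7800
    (4,5) via x @ 3.1985  # hit
  → r_3 = 3.1985
beam 4: φ=270°, α=120°
  direction (-0.5000, 0.8660); cell (1,3); t to first gridline: x 0.4600, y 0.4503 (then +2.0000 / +1.1547)
    (1,4) via y @ 0.4503
    (0,4) via x @ 0.4600  # hit
  → r_4 = 0.4600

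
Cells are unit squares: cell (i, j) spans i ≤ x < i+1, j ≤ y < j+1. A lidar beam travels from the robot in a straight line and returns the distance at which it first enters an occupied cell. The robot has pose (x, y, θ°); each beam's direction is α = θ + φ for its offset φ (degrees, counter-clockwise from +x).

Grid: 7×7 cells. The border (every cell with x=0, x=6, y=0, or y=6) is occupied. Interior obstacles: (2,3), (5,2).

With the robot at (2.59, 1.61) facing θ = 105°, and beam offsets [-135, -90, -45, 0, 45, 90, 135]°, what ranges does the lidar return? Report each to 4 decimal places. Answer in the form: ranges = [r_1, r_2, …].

beam 1: φ=-135°, α=330°
  dir = (cos 330°, sin 330°) = (0.8660, -0.5000); from cell (2,1)
  next x-line at t=0.4734, next y-line at t=1.2200; Δt_x=1.1547, Δt_y=2.0000
    x: enter (3,1) at t=0.4734
    y: enter (3,0) at t=1.2200 ← occupied
  → r_1 = 1.2200
beam 2: φ=-90°, α=15°
  dir = (cos 15°, sin 15°) = (0.9659, 0.2588); from cell (2,1)
  next x-line at t=0.4245, next y-line at t=1.5068; Δt_x=1.0353, Δt_y=3.8637
    x: enter (3,1) at t=0.4245
    x: enter (4,1) at t=1.4597
    y: enter (4,2) at t=1.5068
    x: enter (5,2) at t=2.4950 ← occupied
  → r_2 = 2.4950
beam 3: φ=-45°, α=60°
  dir = (cos 60°, sin 60°) = (0.5000, 0.8660); from cell (2,1)
  next x-line at t=0.8200, next y-line at t=0.4503; Δt_x=2.0000, Δt_y=1.1547
    y: enter (2,2) at t=0.4503
    x: enter (3,2) at t=0.8200
    y: enter (3,3) at t=1.6050
    y: enter (3,4) at t=2.7597
    x: enter (4,4) at t=2.8200
    y: enter (4,5) at t=3.9144
    x: enter (5,5) at t=4.8200
    y: enter (5,6) at t=5.0691 ← occupied
  → r_3 = 5.0691
beam 4: φ=0°, α=105°
  dir = (cos 105°, sin 105°) = (-0.2588, 0.9659); from cell (2,1)
  next x-line at t=2.2796, next y-line at t=0.4038; Δt_x=3.8637, Δt_y=1.0353
    y: enter (2,2) at t=0.4038
    y: enter (2,3) at t=1.4390 ← occupied
  → r_4 = 1.4390
beam 5: φ=45°, α=150°
  dir = (cos 150°, sin 150°) = (-0.8660, 0.5000); from cell (2,1)
  next x-line at t=0.6813, next y-line at t=0.7800; Δt_x=1.1547, Δt_y=2.0000
    x: enter (1,1) at t=0.6813
    y: enter (1,2) at t=0.7800
    x: enter (0,2) at t=1.8360 ← occupied
  → r_5 = 1.8360
beam 6: φ=90°, α=195°
  dir = (cos 195°, sin 195°) = (-0.9659, -0.2588); from cell (2,1)
  next x-line at t=0.6108, next y-line at t=2.3569; Δt_x=1.0353, Δt_y=3.8637
    x: enter (1,1) at t=0.6108
    x: enter (0,1) at t=1.6461 ← occupied
  → r_6 = 1.6461
beam 7: φ=135°, α=240°
  dir = (cos 240°, sin 240°) = (-0.5000, -0.8660); from cell (2,1)
  next x-line at t=1.1800, next y-line at t=0.7044; Δt_x=2.0000, Δt_y=1.1547
    y: enter (2,0) at t=0.7044 ← occupied
  → r_7 = 0.7044

ranges = [1.2200, 2.4950, 5.0691, 1.4390, 1.8360, 1.6461, 0.7044]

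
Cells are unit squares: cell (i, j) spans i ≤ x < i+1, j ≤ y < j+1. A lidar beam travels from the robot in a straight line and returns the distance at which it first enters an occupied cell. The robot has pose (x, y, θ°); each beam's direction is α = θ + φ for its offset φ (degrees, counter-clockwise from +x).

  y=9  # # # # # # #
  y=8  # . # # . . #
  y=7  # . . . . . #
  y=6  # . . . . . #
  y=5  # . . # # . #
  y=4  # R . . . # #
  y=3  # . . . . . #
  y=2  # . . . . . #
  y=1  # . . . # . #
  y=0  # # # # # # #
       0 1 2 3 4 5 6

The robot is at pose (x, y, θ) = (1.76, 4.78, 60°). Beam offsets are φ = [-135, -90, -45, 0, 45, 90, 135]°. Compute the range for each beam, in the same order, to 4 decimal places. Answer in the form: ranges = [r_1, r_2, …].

beam 1: φ=-135°, α=285°
  cosα=0.2588 sinα=-0.9659 | (1,4) | tMaxX 0.9273 tMaxY 0.8075 | tΔX 3.8637 tΔY 1.0353
    t=0.8075 [y] (1,3)
    t=0.9273 [x] (2,3)
    t=1.8428 [y] (2,2)
    t=2.8781 [y] (2,1)
    t=3.9133 [y] (2,0) — stop
  → r_1 = 3.9133
beam 2: φ=-90°, α=330°
  cosα=0.8660 sinα=-0.5000 | (1,4) | tMaxX 0.2771 tMaxY 1.5600 | tΔX 1.1547 tΔY 2.0000
    t=0.2771 [x] (2,4)
    t=1.4318 [x] (3,4)
    t=1.5600 [y] (3,3)
    t=2.5865 [x] (4,3)
    t=3.5600 [y] (4,2)
    t=3.7412 [x] (5,2)
    t=4.8959 [x] (6,2) — stop
  → r_2 = 4.8959
beam 3: φ=-45°, α=15°
  cosα=0.9659 sinα=0.2588 | (1,4) | tMaxX 0.2485 tMaxY 0.8500 | tΔX 1.0353 tΔY 3.8637
    t=0.2485 [x] (2,4)
    t=0.8500 [y] (2,5)
    t=1.2837 [x] (3,5) — stop
  → r_3 = 1.2837
beam 4: φ=0°, α=60°
  cosα=0.5000 sinα=0.8660 | (1,4) | tMaxX 0.4800 tMaxY 0.2540 | tΔX 2.0000 tΔY 1.1547
    t=0.2540 [y] (1,5)
    t=0.4800 [x] (2,5)
    t=1.4087 [y] (2,6)
    t=2.4800 [x] (3,6)
    t=2.5634 [y] (3,7)
    t=3.7181 [y] (3,8) — stop
  → r_4 = 3.7181
beam 5: φ=45°, α=105°
  cosα=-0.2588 sinα=0.9659 | (1,4) | tMaxX 2.9364 tMaxY 0.2278 | tΔX 3.8637 tΔY 1.0353
    t=0.2278 [y] (1,5)
    t=1.2630 [y] (1,6)
    t=2.2983 [y] (1,7)
    t=2.9364 [x] (0,7) — stop
  → r_5 = 2.9364
beam 6: φ=90°, α=150°
  cosα=-0.8660 sinα=0.5000 | (1,4) | tMaxX 0.8776 tMaxY 0.4400 | tΔX 1.1547 tΔY 2.0000
    t=0.4400 [y] (1,5)
    t=0.8776 [x] (0,5) — stop
  → r_6 = 0.8776
beam 7: φ=135°, α=195°
  cosα=-0.9659 sinα=-0.2588 | (1,4) | tMaxX 0.7868 tMaxY 3.0137 | tΔX 1.0353 tΔY 3.8637
    t=0.7868 [x] (0,4) — stop
  → r_7 = 0.7868

ranges = [3.9133, 4.8959, 1.2837, 3.7181, 2.9364, 0.8776, 0.7868]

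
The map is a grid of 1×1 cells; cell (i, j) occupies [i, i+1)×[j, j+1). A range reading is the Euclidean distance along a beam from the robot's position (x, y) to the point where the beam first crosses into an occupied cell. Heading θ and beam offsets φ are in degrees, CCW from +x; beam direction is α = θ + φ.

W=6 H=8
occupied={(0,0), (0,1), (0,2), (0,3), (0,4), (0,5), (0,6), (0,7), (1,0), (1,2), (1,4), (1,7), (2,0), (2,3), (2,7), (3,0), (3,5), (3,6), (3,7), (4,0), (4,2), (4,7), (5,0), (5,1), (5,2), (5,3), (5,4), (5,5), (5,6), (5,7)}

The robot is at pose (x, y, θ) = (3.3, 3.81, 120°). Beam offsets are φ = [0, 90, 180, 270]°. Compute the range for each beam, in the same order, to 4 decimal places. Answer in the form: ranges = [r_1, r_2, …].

beam 1: φ=0°, α=120°
  dir = (cos 120°, sin 120°) = (-0.5000, 0.8660); from cell (3,3)
  next x-line at t=0.6000, next y-line at t=0.2194; Δt_x=2.0000, Δt_y=1.1547
    y: enter (3,4) at t=0.2194
    x: enter (2,4) at t=0.6000
    y: enter (2,5) at t=1.3741
    y: enter (2,6) at t=2.5288
    x: enter (1,6) at t=2.6000
    y: enter (1,7) at t=3.6835 ← occupied
  → r_1 = 3.6835
beam 2: φ=90°, α=210°
  dir = (cos 210°, sin 210°) = (-0.8660, -0.5000); from cell (3,3)
  next x-line at t=0.3464, next y-line at t=1.6200; Δt_x=1.1547, Δt_y=2.0000
    x: enter (2,3) at t=0.3464 ← occupied
  → r_2 = 0.3464
beam 3: φ=180°, α=300°
  dir = (cos 300°, sin 300°) = (0.5000, -0.8660); from cell (3,3)
  next x-line at t=1.4000, next y-line at t=0.9353; Δt_x=2.0000, Δt_y=1.1547
    y: enter (3,2) at t=0.9353
    x: enter (4,2) at t=1.4000 ← occupied
  → r_3 = 1.4000
beam 4: φ=270°, α=30°
  dir = (cos 30°, sin 30°) = (0.8660, 0.5000); from cell (3,3)
  next x-line at t=0.8083, next y-line at t=0.3800; Δt_x=1.1547, Δt_y=2.0000
    y: enter (3,4) at t=0.3800
    x: enter (4,4) at t=0.8083
    x: enter (5,4) at t=1.9630 ← occupied
  → r_4 = 1.9630

ranges = [3.6835, 0.3464, 1.4000, 1.9630]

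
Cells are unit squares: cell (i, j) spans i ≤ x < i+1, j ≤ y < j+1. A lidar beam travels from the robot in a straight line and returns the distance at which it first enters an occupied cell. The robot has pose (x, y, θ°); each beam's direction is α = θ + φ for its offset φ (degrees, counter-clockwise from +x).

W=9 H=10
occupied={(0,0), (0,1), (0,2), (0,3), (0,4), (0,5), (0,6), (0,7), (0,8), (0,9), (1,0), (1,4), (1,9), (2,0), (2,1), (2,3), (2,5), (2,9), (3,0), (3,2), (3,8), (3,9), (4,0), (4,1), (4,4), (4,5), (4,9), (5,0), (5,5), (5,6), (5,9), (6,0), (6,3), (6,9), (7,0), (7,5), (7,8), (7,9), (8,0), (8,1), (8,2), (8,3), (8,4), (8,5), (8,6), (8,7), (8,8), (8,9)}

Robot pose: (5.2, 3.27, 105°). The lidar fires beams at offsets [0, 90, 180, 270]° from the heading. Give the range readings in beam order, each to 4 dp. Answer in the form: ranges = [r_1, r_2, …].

ranges = [0.7727, 1.2423, 2.3501, 0.8282]

beam 1: φ=0°, α=105°
  cosα=-0.2588 sinα=0.9659 | (5,3) | tMaxX 0.7727 tMaxY 0.7558 | tΔX 3.8637 tΔY 1.0353
    t=0.7558 [y] (5,4)
    t=0.7727 [x] (4,4) — stop
  → r_1 = 0.7727
beam 2: φ=90°, α=195°
  cosα=-0.9659 sinα=-0.2588 | (5,3) | tMaxX 0.2071 tMaxY 1.0432 | tΔX 1.0353 tΔY 3.8637
    t=0.2071 [x] (4,3)
    t=1.0432 [y] (4,2)
    t=1.2423 [x] (3,2) — stop
  → r_2 = 1.2423
beam 3: φ=180°, α=285°
  cosα=0.2588 sinα=-0.9659 | (5,3) | tMaxX 3.0910 tMaxY 0.2795 | tΔX 3.8637 tΔY 1.0353
    t=0.2795 [y] (5,2)
    t=1.3148 [y] (5,1)
    t=2.3501 [y] (5,0) — stop
  → r_3 = 2.3501
beam 4: φ=270°, α=15°
  cosα=0.9659 sinα=0.2588 | (5,3) | tMaxX 0.8282 tMaxY 2.8205 | tΔX 1.0353 tΔY 3.8637
    t=0.8282 [x] (6,3) — stop
  → r_4 = 0.8282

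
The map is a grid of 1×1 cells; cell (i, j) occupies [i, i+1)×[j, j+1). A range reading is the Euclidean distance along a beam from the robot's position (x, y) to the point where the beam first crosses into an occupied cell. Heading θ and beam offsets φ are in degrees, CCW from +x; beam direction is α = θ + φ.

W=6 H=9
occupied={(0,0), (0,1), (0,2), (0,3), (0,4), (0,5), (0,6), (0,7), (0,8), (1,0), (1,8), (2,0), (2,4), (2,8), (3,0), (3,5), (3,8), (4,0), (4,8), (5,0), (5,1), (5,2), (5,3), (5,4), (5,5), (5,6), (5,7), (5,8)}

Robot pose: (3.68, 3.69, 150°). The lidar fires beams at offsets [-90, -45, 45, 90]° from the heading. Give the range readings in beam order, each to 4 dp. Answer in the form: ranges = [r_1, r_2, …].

ranges = [2.6400, 1.3562, 2.7745, 3.1061]

beam 1: φ=-90°, α=60°
  direction (0.5000, 0.8660); cell (3,3); t to first gridline: x 0.6400, y 0.3580 (then +2.0000 / +1.1547)
    (3,4) via y @ 0.3580
    (4,4) via x @ 0.6400
    (4,5) via y @ 1.5127
    (5,5) via x @ 2.6400  # hit
  → r_1 = 2.6400
beam 2: φ=-45°, α=105°
  direction (-0.2588, 0.9659); cell (3,3); t to first gridline: x 2.6273, y 0.3209 (then +3.8637 / +1.0353)
    (3,4) via y @ 0.3209
    (3,5) via y @ 1.3562  # hit
  → r_2 = 1.3562
beam 3: φ=45°, α=195°
  direction (-0.9659, -0.2588); cell (3,3); t to first gridline: x 0.7040, y 2.6660 (then +1.0353 / +3.8637)
    (2,3) via x @ 0.7040
    (1,3) via x @ 1.7393
    (1,2) via y @ 2.6660
    (0,2) via x @ 2.7745  # hit
  → r_3 = 2.7745
beam 4: φ=90°, α=240°
  direction (-0.5000, -0.8660); cell (3,3); t to first gridline: x 1.3600, y 0.7967 (then +2.0000 / +1.1547)
    (3,2) via y @ 0.7967
    (2,2) via x @ 1.3600
    (2,1) via y @ 1.9514
    (2,0) via y @ 3.1061  # hit
  → r_4 = 3.1061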